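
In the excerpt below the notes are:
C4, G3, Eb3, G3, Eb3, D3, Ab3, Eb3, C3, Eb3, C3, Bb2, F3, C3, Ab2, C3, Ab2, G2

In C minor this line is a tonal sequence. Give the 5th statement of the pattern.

Unit = 6 notes; the statements start on C4, Ab3, F3, moving down a 3rd each time.
Continuing the starts: D3 → Bb2.
So cell 5 is Bb2 F2 D2 F2 D2 C2.

Bb2 F2 D2 F2 D2 C2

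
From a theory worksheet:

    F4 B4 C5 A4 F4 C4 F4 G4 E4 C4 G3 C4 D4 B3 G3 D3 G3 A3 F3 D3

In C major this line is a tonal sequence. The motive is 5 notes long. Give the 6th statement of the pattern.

E2 A2 B2 G2 E2

With a 5-note motive the entries are F4, C4, G3, D3, each down a 4th from the previous.
Continuing the starts: A2 → E2.
Statement 6 starts on E2 and keeps the same diatonic contour: E2 A2 B2 G2 E2.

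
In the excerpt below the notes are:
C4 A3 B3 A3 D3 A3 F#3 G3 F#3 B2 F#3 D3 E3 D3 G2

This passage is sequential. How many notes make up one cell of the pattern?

5

Try groups of 5 (3 cells in 15 notes):
C4 A3 B3 A3 D3 | A3 F#3 G3 F#3 B2 | F#3 D3 E3 D3 G2
That's a consistent down a 3rd shift per cell, and no other grouping gives one.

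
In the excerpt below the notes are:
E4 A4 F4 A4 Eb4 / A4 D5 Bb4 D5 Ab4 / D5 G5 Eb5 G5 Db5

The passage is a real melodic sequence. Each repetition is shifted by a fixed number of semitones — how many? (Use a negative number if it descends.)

5

The 5-note cells begin on E4, A4, D5 — each up a 4th from the last.
Counting half-steps from E4 to A4: 5.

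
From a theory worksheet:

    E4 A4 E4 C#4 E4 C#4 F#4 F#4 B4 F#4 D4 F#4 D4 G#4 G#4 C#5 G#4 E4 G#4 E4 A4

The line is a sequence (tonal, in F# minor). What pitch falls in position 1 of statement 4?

The unit is 7 notes. Position-1 pitches of the 3 shown cells: E4, F#4, G#4.
Each moves up a 2nd; the next is A4.

A4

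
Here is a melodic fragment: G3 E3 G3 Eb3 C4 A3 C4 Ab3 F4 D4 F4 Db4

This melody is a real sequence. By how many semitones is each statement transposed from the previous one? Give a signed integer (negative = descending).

Taking 4-note groups, the heads are G3, C4, F4: the pattern moves up a 4th.
Counting half-steps from G3 to C4: 5.

5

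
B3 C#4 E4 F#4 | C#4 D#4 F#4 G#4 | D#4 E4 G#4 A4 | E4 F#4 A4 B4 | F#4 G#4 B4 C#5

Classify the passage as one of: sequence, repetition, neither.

Each 4-note cell is the previous one transposed up a 2nd.

sequence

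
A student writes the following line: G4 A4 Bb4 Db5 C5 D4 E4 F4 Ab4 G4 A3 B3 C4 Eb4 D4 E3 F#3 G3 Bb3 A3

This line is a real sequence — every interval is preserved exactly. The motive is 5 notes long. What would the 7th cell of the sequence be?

C#2 D#2 E2 G2 F#2

The 5-note cells begin on G4, D4, A3, E3 — each down a 4th from the last.
Continuing the starts: B2 → F#2 → C#2.
Statement 7 starts on C#2 and keeps the same exact contour: C#2 D#2 E2 G2 F#2.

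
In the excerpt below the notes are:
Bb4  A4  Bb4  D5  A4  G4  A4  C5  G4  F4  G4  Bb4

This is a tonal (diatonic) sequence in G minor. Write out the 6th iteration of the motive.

D4 C4 D4 F4

With a 4-note motive the entries are Bb4, A4, G4, each down a 2nd from the previous.
Extending down a 2nd: F4 → Eb4 → D4.
From D4 the diatonic shape gives D4 C4 D4 F4.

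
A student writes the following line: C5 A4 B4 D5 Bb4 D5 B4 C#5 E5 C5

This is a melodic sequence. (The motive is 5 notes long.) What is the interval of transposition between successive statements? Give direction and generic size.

The 5-note cells begin on C5, D5 — each up a 2nd from the last.
C5 to D5 is up a 2nd.

up a 2nd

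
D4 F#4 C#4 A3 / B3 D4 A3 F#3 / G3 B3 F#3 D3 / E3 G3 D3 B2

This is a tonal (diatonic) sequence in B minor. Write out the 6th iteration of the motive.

A2 C#3 G2 E2

Unit = 4 notes; the statements start on D4, B3, G3, E3, moving down a 3rd each time.
Continuing the starts: C#3 → A2.
From A2 the diatonic shape gives A2 C#3 G2 E2.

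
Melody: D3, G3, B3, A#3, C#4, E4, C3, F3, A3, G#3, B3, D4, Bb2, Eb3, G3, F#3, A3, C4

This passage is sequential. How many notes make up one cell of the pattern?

Try groups of 6 (3 cells in 18 notes):
D3 G3 B3 A#3 C#4 E4 | C3 F3 A3 G#3 B3 D4 | Bb2 Eb3 G3 F#3 A3 C4
That's a consistent down a 2nd shift per cell, and no other grouping gives one.

6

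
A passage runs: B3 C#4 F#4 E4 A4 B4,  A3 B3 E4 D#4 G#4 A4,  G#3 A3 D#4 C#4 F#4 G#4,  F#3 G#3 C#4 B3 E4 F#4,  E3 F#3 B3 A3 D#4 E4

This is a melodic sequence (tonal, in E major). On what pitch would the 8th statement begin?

B2

With a 6-note motive the entries are B3, A3, G#3, F#3, E3, each down a 2nd from the previous.
Continuing: D#3 → C#3 → B2. Statement 8 starts on B2.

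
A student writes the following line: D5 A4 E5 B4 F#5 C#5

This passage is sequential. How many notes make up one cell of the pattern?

2

6 notes total. Splitting into 3 groups of 2:
D5 A4 | E5 B4 | F#5 C#5
Every group is a transposition up a 2nd of the one before; no shorter unit works.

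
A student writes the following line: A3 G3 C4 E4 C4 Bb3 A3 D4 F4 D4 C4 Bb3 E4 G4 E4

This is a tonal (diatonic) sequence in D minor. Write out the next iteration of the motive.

Unit = 5 notes; the statements start on A3, Bb3, C4, moving up a 2nd each time.
Statement 4 starts on D4 and keeps the same diatonic contour: D4 C4 F4 A4 F4.

D4 C4 F4 A4 F4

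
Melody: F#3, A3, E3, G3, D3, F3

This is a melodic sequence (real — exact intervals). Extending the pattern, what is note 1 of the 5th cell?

Bb2

Grouping in 2s, the 1st note of each cell is F#3, E3, D3.
Extending down a 2nd: C3 → Bb2.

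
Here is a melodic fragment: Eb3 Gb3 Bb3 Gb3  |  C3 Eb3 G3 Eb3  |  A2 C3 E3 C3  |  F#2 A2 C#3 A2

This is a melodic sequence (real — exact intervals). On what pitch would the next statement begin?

Unit = 4 notes; the statements start on Eb3, C3, A2, F#2, moving down a 3rd each time.
One more step down a 3rd gives D#2.

D#2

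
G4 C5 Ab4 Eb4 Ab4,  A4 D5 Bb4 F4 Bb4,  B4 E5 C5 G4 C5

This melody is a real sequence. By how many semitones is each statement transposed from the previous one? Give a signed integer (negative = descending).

2

With a 5-note motive the entries are G4, A4, B4, each up a 2nd from the previous.
Counting half-steps from G4 to A4: 2.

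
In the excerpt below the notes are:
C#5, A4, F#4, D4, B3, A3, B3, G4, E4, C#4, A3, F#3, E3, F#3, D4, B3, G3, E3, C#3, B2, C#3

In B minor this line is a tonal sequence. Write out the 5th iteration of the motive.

Taking 7-note groups, the heads are C#5, G4, D4: the pattern moves down a 4th.
Extending down a 4th: A3 → E3.
From E3 the diatonic shape gives E3 C#3 A2 F#2 D2 C#2 D2.

E3 C#3 A2 F#2 D2 C#2 D2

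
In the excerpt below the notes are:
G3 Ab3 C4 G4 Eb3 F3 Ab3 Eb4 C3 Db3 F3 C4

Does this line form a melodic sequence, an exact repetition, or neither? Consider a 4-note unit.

sequence

Each 4-note cell is the previous one transposed down a 3rd.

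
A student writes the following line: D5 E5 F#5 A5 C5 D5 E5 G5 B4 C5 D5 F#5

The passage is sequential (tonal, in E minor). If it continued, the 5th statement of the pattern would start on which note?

G4

Unit = 4 notes; the statements start on D5, C5, B4, moving down a 2nd each time.
Continuing: A4 → G4. Statement 5 starts on G4.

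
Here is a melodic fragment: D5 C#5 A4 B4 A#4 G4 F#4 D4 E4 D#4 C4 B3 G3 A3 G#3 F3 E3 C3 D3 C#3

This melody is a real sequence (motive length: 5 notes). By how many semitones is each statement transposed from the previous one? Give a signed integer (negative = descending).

The 5-note cells begin on D5, G4, C4, F3 — each down a 5th from the last.
D5→G4 is 67 − 74 = -7 semitones.

-7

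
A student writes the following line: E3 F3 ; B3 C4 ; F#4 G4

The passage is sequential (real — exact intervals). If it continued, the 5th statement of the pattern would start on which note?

The 2-note cells begin on E3, B3, F#4 — each up a 5th from the last.
Continuing: C#5 → G#5. Statement 5 starts on G#5.

G#5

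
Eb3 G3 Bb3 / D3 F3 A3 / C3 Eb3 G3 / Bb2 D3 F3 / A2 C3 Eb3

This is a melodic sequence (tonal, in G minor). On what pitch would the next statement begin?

G2

The 3-note cells begin on Eb3, D3, C3, Bb2, A2 — each down a 2nd from the last.
One more step down a 2nd gives G2.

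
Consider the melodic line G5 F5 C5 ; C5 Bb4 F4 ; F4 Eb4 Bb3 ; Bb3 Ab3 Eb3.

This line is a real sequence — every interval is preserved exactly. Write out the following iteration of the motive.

Eb3 Db3 Ab2

Unit = 3 notes; the statements start on G5, C5, F4, Bb3, moving down a 5th each time.
So cell 5 is Eb3 Db3 Ab2.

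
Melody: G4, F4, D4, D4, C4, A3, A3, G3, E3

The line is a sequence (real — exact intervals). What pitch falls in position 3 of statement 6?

With 3-note cells, note 3 of each statement runs D4, A3, E3.
Each moves down a 4th. Continuing: B2 → F#2 → C#2.

C#2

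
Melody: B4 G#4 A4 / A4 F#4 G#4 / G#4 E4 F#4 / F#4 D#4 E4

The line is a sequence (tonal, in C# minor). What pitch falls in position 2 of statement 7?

The unit is 3 notes. Position-2 pitches of the 4 shown cells: G#4, F#4, E4, D#4.
Each moves down a 2nd. Continuing: C#4 → B3 → A3.

A3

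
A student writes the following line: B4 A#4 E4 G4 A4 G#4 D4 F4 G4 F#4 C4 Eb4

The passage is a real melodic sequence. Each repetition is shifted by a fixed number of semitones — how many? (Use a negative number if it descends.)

The 4-note cells begin on B4, A4, G4 — each down a 2nd from the last.
Counting half-steps from B4 to A4: -2.

-2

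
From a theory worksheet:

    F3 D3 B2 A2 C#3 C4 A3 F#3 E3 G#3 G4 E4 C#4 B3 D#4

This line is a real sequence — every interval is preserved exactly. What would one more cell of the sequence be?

The 5-note cells begin on F3, C4, G4 — each up a 5th from the last.
From D5 the exact shape gives D5 B4 G#4 F#4 A#4.

D5 B4 G#4 F#4 A#4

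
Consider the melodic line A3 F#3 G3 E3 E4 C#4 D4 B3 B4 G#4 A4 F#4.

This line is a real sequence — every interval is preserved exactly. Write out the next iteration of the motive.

F#5 D#5 E5 C#5

Unit = 4 notes; the statements start on A3, E4, B4, moving up a 5th each time.
Statement 4 starts on F#5 and keeps the same exact contour: F#5 D#5 E5 C#5.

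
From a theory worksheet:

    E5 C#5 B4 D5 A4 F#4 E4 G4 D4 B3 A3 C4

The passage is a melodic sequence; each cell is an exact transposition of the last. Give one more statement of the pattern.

G3 E3 D3 F3

With a 4-note motive the entries are E5, A4, D4, each down a 5th from the previous.
From G3 the exact shape gives G3 E3 D3 F3.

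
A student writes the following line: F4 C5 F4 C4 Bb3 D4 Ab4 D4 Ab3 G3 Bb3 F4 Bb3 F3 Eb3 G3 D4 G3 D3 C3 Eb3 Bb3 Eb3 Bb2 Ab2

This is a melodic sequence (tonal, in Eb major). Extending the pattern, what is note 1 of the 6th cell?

The unit is 5 notes. Position-1 pitches of the 5 shown cells: F4, D4, Bb3, G3, Eb3.
Each moves down a 3rd; the next is C3.

C3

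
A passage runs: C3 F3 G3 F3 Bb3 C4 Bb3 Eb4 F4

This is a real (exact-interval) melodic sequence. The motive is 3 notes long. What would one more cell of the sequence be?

Taking 3-note groups, the heads are C3, F3, Bb3: the pattern moves up a 4th.
Statement 4 starts on Eb4 and keeps the same exact contour: Eb4 Ab4 Bb4.

Eb4 Ab4 Bb4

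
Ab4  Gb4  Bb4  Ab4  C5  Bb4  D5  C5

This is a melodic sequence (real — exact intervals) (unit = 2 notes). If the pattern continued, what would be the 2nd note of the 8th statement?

G#5

Grouping in 2s, the 2nd note of each cell is Gb4, Ab4, Bb4, C5.
Each moves up a 2nd. Continuing: D5 → E5 → F#5 → G#5.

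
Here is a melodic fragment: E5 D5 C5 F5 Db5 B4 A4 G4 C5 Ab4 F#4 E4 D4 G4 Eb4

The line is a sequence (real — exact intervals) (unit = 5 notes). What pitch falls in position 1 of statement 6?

With 5-note cells, note 1 of each statement runs E5, B4, F#4.
Each moves down a 4th. Continuing: C#4 → G#3 → D#3.

D#3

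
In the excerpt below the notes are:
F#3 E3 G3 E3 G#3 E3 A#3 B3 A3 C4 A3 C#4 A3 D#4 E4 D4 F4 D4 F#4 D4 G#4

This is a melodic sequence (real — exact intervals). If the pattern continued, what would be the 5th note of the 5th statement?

Grouping in 7s, the 5th note of each cell is G#3, C#4, F#4.
Each moves up a 4th. Continuing: B4 → E5.

E5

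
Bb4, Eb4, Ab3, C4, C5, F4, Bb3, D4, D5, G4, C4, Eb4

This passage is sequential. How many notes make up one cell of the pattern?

Try groups of 4 (3 cells in 12 notes):
Bb4 Eb4 Ab3 C4 | C5 F4 Bb3 D4 | D5 G4 C4 Eb4
That's a consistent up a 2nd shift per cell, and no other grouping gives one.

4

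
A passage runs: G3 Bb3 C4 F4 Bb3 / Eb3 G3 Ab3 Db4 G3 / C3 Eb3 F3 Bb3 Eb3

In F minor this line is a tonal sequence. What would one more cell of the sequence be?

With a 5-note motive the entries are G3, Eb3, C3, each down a 3rd from the previous.
From Ab2 the diatonic shape gives Ab2 C3 Db3 G3 C3.

Ab2 C3 Db3 G3 C3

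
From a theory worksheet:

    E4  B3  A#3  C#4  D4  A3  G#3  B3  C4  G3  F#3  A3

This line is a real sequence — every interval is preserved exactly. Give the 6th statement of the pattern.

Gb3 Db3 C3 Eb3

Unit = 4 notes; the statements start on E4, D4, C4, moving down a 2nd each time.
Carrying on: Bb3 → Ab3 → Gb3.
Statement 6 starts on Gb3 and keeps the same exact contour: Gb3 Db3 C3 Eb3.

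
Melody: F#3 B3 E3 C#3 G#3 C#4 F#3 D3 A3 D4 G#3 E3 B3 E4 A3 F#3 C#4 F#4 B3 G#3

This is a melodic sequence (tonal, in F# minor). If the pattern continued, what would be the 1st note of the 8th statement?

The unit is 4 notes. Position-1 pitches of the 5 shown cells: F#3, G#3, A3, B3, C#4.
Carrying that up a 2nd forward: D4 → E4 → F#4.

F#4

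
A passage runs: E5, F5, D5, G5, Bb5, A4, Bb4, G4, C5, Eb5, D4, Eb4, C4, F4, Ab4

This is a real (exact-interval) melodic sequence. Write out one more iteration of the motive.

G3 Ab3 F3 Bb3 Db4

Taking 5-note groups, the heads are E5, A4, D4: the pattern moves down a 5th.
Statement 4 starts on G3 and keeps the same exact contour: G3 Ab3 F3 Bb3 Db4.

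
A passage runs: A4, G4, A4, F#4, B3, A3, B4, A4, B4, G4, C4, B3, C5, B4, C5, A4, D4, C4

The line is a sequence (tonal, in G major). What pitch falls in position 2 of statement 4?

The unit is 6 notes. Position-2 pitches of the 3 shown cells: G4, A4, B4.
From B4, up a 2nd gives C5.

C5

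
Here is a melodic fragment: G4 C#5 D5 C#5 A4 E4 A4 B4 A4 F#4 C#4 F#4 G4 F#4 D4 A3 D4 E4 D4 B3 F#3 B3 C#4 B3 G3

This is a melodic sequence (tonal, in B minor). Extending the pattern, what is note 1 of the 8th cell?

G2

With 5-note cells, note 1 of each statement runs G4, E4, C#4, A3, F#3.
Each moves down a 3rd. Continuing: D3 → B2 → G2.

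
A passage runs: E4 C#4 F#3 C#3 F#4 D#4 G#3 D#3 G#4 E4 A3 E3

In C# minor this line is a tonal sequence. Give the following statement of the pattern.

With a 4-note motive the entries are E4, F#4, G#4, each up a 2nd from the previous.
So cell 4 is A4 F#4 B3 F#3.

A4 F#4 B3 F#3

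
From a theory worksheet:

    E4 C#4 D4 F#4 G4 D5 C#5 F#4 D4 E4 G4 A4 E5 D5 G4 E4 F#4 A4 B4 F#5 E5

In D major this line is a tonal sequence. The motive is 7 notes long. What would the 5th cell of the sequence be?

B4 G4 A4 C#5 D5 A5 G5

With a 7-note motive the entries are E4, F#4, G4, each up a 2nd from the previous.
Carrying on: A4 → B4.
Statement 5 starts on B4 and keeps the same diatonic contour: B4 G4 A4 C#5 D5 A5 G5.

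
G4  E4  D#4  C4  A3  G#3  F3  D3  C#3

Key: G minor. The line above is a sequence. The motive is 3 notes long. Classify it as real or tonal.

real

Each cell has the same semitone pattern (-3, -1) — intervals are preserved exactly.
And E4 lies outside G minor, so the sequence is real rather than tonal.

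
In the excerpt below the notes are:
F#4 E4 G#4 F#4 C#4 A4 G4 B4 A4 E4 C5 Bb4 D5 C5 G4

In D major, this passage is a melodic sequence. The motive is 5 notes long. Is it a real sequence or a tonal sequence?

Each cell has the same semitone pattern (-2, 4, -2, -5) — intervals are preserved exactly.
And G#4 lies outside D major, so the sequence is real rather than tonal.

real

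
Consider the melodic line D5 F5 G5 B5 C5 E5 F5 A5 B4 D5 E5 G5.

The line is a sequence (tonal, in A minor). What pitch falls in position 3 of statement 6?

The unit is 4 notes. Position-3 pitches of the 3 shown cells: G5, F5, E5.
Extending down a 2nd: D5 → C5 → B4.

B4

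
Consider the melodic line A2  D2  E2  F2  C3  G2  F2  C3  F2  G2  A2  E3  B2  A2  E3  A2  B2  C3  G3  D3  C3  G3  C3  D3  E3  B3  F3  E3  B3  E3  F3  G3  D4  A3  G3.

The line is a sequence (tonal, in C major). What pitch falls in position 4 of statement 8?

F4

Grouping in 7s, the 4th note of each cell is F2, A2, C3, E3, G3.
Each moves up a 3rd. Continuing: B3 → D4 → F4.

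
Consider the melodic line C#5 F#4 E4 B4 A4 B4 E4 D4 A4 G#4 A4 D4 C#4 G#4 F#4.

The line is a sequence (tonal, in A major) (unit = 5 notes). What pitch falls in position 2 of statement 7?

The unit is 5 notes. Position-2 pitches of the 3 shown cells: F#4, E4, D4.
Each moves down a 2nd. Continuing: C#4 → B3 → A3 → G#3.

G#3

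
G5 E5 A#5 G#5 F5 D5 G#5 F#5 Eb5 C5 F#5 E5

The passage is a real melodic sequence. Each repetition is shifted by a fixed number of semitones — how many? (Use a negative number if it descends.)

With a 4-note motive the entries are G5, F5, Eb5, each down a 2nd from the previous.
G5 to F5 spans -2 semitones.

-2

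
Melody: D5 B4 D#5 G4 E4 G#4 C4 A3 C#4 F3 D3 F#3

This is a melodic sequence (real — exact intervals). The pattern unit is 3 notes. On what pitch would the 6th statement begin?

Unit = 3 notes; the statements start on D5, G4, C4, F3, moving down a 5th each time.
Continuing: Bb2 → Eb2. Statement 6 starts on Eb2.

Eb2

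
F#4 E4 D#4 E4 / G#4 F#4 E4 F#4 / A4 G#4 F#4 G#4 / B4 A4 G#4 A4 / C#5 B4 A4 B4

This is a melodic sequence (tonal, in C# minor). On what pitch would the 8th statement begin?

F#5

With a 4-note motive the entries are F#4, G#4, A4, B4, C#5, each up a 2nd from the previous.
Continuing: D#5 → E5 → F#5. Statement 8 starts on F#5.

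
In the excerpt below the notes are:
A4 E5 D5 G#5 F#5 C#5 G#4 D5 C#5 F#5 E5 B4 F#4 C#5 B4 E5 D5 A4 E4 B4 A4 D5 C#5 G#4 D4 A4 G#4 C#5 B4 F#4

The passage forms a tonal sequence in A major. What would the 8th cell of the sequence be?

The 6-note cells begin on A4, G#4, F#4, E4, D4 — each down a 2nd from the last.
Continuing the starts: C#4 → B3 → A3.
Statement 8 starts on A3 and keeps the same diatonic contour: A3 E4 D4 G#4 F#4 C#4.

A3 E4 D4 G#4 F#4 C#4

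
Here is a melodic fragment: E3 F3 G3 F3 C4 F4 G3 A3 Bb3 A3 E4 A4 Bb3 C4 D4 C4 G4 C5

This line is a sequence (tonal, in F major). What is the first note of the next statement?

D4

Unit = 6 notes; the statements start on E3, G3, Bb3, moving up a 3rd each time.
The next head, up a 3rd from Bb3, is D4.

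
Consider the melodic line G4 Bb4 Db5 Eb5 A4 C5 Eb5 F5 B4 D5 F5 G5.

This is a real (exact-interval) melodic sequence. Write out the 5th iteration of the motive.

D#5 F#5 A5 B5

The 4-note cells begin on G4, A4, B4 — each up a 2nd from the last.
Extending up a 2nd: C#5 → D#5.
Statement 5 starts on D#5 and keeps the same exact contour: D#5 F#5 A5 B5.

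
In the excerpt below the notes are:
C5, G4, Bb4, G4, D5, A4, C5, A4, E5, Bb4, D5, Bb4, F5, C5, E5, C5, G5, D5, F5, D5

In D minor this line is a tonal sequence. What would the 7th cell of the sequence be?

With a 4-note motive the entries are C5, D5, E5, F5, G5, each up a 2nd from the previous.
Carrying on: A5 → Bb5.
From Bb5 the diatonic shape gives Bb5 F5 A5 F5.

Bb5 F5 A5 F5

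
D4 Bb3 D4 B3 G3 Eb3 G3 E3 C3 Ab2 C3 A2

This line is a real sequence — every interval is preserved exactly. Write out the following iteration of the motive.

The 4-note cells begin on D4, G3, C3 — each down a 5th from the last.
From F2 the exact shape gives F2 Db2 F2 D2.

F2 Db2 F2 D2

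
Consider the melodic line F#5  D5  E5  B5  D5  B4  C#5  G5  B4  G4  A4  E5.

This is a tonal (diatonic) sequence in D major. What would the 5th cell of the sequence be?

With a 4-note motive the entries are F#5, D5, B4, each down a 3rd from the previous.
Continuing the starts: G4 → E4.
From E4 the diatonic shape gives E4 C#4 D4 A4.

E4 C#4 D4 A4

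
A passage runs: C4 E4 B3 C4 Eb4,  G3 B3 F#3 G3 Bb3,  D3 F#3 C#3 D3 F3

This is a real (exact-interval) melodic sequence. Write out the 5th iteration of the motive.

The 5-note cells begin on C4, G3, D3 — each down a 4th from the last.
Extending down a 4th: A2 → E2.
From E2 the exact shape gives E2 G#2 D#2 E2 G2.

E2 G#2 D#2 E2 G2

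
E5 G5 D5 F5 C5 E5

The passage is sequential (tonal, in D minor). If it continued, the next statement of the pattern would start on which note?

The 2-note cells begin on E5, D5, C5 — each down a 2nd from the last.
One more step down a 2nd gives Bb4.

Bb4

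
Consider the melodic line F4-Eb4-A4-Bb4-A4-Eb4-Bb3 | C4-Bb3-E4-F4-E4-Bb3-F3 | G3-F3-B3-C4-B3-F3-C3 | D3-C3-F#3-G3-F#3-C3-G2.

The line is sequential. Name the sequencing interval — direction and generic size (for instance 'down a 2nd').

With a 7-note motive the entries are F4, C4, G3, D3, each down a 4th from the previous.
From F4 to C4: down a 4th.

down a 4th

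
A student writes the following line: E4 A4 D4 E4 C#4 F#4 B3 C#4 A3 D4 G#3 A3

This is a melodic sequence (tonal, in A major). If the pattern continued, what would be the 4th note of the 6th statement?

B2

The unit is 4 notes. Position-4 pitches of the 3 shown cells: E4, C#4, A3.
Each moves down a 3rd. Continuing: F#3 → D3 → B2.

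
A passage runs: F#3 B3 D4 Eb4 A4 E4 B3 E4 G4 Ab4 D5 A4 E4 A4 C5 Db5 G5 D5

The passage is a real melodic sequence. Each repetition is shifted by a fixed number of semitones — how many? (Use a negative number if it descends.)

Unit = 6 notes; the statements start on F#3, B3, E4, moving up a 4th each time.
F#3→B3 is 59 − 54 = 5 semitones.

5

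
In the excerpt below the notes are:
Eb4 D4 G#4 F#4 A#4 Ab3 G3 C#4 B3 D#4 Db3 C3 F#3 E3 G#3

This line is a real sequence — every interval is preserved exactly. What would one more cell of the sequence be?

Unit = 5 notes; the statements start on Eb4, Ab3, Db3, moving down a 5th each time.
Statement 4 starts on Gb2 and keeps the same exact contour: Gb2 F2 B2 A2 C#3.

Gb2 F2 B2 A2 C#3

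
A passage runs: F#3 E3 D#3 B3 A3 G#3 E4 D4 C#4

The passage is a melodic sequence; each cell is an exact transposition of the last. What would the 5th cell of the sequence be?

Taking 3-note groups, the heads are F#3, B3, E4: the pattern moves up a 4th.
Continuing the starts: A4 → D5.
So cell 5 is D5 C5 B4.

D5 C5 B4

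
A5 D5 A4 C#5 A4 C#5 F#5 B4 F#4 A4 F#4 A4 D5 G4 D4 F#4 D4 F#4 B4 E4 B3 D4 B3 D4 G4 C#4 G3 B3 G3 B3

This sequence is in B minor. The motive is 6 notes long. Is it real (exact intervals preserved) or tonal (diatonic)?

Every note is diatonic to B minor.
Cell 1 has +4 semitones from note 3 to 4, but cell 2 has +3 — the interval quality changes while the contour stays the same, which is the hallmark of a tonal sequence.

tonal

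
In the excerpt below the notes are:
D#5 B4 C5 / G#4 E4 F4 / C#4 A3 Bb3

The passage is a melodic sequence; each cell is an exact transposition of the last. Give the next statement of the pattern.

F#3 D3 Eb3

The 3-note cells begin on D#5, G#4, C#4 — each down a 5th from the last.
From F#3 the exact shape gives F#3 D3 Eb3.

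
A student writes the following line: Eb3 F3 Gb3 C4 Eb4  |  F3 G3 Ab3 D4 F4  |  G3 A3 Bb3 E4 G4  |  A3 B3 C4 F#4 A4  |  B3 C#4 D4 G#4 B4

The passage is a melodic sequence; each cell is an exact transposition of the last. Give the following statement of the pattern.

Unit = 5 notes; the statements start on Eb3, F3, G3, A3, B3, moving up a 2nd each time.
From C#4 the exact shape gives C#4 D#4 E4 A#4 C#5.

C#4 D#4 E4 A#4 C#5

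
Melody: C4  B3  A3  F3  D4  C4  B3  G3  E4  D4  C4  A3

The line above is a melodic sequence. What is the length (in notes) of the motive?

There are 12 notes; a 4-note unit gives 3 cells:
C4 B3 A3 F3 | D4 C4 B3 G3 | E4 D4 C4 A3
Each cell is the previous one up a 2nd — so the unit is 4 notes.

4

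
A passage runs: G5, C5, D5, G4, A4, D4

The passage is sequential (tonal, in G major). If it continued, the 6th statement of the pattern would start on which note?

F#3

The 2-note cells begin on G5, D5, A4 — each down a 4th from the last.
Continuing: E4 → B3 → F#3. Statement 6 starts on F#3.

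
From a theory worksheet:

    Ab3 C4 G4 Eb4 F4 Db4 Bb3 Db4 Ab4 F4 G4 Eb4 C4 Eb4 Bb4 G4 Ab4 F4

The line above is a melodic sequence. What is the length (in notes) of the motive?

Try groups of 6 (3 cells in 18 notes):
Ab3 C4 G4 Eb4 F4 Db4 | Bb3 Db4 Ab4 F4 G4 Eb4 | C4 Eb4 Bb4 G4 Ab4 F4
Every group is a transposition up a 2nd of the one before; no shorter unit works.

6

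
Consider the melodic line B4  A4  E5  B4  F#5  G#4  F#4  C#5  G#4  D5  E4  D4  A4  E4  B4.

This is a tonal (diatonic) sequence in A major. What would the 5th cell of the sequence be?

A3 G#3 D4 A3 E4

Taking 5-note groups, the heads are B4, G#4, E4: the pattern moves down a 3rd.
Continuing the starts: C#4 → A3.
So cell 5 is A3 G#3 D4 A3 E4.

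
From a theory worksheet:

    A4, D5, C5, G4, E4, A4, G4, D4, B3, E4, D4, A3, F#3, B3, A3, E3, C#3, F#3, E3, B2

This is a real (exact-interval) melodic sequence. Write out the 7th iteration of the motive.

Taking 4-note groups, the heads are A4, E4, B3, F#3, C#3: the pattern moves down a 4th.
Carrying on: G#2 → D#2.
So cell 7 is D#2 G#2 F#2 C#2.

D#2 G#2 F#2 C#2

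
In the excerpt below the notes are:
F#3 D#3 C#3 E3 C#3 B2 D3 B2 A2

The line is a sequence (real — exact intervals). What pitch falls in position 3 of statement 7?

Grouping in 3s, the 3rd note of each cell is C#3, B2, A2.
Carrying that down a 2nd forward: G2 → F2 → Eb2 → Db2.

Db2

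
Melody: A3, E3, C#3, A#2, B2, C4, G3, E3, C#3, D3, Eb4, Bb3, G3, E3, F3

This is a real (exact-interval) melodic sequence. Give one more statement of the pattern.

The 5-note cells begin on A3, C4, Eb4 — each up a 3rd from the last.
From Gb4 the exact shape gives Gb4 Db4 Bb3 G3 Ab3.

Gb4 Db4 Bb3 G3 Ab3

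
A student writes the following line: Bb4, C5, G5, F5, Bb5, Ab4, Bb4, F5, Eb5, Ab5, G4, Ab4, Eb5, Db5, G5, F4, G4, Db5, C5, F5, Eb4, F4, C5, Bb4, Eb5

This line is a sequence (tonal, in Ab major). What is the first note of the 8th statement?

Unit = 5 notes; the statements start on Bb4, Ab4, G4, F4, Eb4, moving down a 2nd each time.
Continuing: Db4 → C4 → Bb3. Statement 8 starts on Bb3.

Bb3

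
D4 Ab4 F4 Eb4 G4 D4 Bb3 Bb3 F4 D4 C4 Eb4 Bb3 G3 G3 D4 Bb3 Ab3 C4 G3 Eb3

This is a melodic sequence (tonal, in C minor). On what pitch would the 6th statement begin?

Unit = 7 notes; the statements start on D4, Bb3, G3, moving down a 3rd each time.
Continuing: Eb3 → C3 → Ab2. Statement 6 starts on Ab2.

Ab2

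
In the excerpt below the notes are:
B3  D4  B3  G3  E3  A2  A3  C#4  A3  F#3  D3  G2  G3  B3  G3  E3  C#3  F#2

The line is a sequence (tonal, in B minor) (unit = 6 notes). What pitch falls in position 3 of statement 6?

With 6-note cells, note 3 of each statement runs B3, A3, G3.
Carrying that down a 2nd forward: F#3 → E3 → D3.

D3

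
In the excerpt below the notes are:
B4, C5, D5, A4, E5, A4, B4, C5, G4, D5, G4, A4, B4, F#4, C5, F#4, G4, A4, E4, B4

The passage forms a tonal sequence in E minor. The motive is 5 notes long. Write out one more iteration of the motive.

E4 F#4 G4 D4 A4

Unit = 5 notes; the statements start on B4, A4, G4, F#4, moving down a 2nd each time.
Statement 5 starts on E4 and keeps the same diatonic contour: E4 F#4 G4 D4 A4.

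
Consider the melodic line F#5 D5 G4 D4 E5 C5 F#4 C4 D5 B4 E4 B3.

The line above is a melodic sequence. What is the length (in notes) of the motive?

4

12 notes total. Splitting into 3 groups of 4:
F#5 D5 G4 D4 | E5 C5 F#4 C4 | D5 B4 E4 B3
That's a consistent down a 2nd shift per cell, and no other grouping gives one.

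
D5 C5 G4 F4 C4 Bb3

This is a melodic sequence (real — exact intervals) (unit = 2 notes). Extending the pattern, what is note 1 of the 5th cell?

Bb2

With 2-note cells, note 1 of each statement runs D5, G4, C4.
Carrying that down a 5th forward: F3 → Bb2.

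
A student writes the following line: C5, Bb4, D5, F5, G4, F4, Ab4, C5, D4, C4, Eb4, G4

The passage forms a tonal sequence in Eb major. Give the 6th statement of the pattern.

Bb2 Ab2 C3 Eb3

Unit = 4 notes; the statements start on C5, G4, D4, moving down a 4th each time.
Extending down a 4th: Ab3 → Eb3 → Bb2.
From Bb2 the diatonic shape gives Bb2 Ab2 C3 Eb3.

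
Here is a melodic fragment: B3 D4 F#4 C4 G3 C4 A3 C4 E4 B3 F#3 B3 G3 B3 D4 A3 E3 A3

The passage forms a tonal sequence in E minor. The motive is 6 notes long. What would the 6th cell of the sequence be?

D3 F#3 A3 E3 B2 E3

Unit = 6 notes; the statements start on B3, A3, G3, moving down a 2nd each time.
Extending down a 2nd: F#3 → E3 → D3.
Statement 6 starts on D3 and keeps the same diatonic contour: D3 F#3 A3 E3 B2 E3.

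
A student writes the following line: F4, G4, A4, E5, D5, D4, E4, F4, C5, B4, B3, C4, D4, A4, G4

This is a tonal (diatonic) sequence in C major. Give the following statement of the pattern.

G3 A3 B3 F4 E4

Taking 5-note groups, the heads are F4, D4, B3: the pattern moves down a 3rd.
From G3 the diatonic shape gives G3 A3 B3 F4 E4.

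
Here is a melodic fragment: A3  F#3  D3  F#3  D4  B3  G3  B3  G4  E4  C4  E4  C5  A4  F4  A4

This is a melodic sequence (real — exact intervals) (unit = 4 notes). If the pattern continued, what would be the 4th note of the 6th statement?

G5

With 4-note cells, note 4 of each statement runs F#3, B3, E4, A4.
Carrying that up a 4th forward: D5 → G5.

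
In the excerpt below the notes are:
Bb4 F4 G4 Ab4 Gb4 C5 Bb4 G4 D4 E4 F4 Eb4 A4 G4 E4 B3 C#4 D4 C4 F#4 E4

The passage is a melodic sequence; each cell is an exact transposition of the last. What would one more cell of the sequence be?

Unit = 7 notes; the statements start on Bb4, G4, E4, moving down a 3rd each time.
From C#4 the exact shape gives C#4 G#3 A#3 B3 A3 D#4 C#4.

C#4 G#3 A#3 B3 A3 D#4 C#4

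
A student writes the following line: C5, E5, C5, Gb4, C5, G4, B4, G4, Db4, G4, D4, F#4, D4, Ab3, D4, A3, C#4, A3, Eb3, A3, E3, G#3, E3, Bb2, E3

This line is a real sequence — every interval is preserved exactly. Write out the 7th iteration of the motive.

Unit = 5 notes; the statements start on C5, G4, D4, A3, E3, moving down a 4th each time.
Extending down a 4th: B2 → F#2.
From F#2 the exact shape gives F#2 A#2 F#2 C2 F#2.

F#2 A#2 F#2 C2 F#2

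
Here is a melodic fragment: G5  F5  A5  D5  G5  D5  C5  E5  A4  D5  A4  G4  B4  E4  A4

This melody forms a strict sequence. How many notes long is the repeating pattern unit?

Try groups of 5 (3 cells in 15 notes):
G5 F5 A5 D5 G5 | D5 C5 E5 A4 D5 | A4 G4 B4 E4 A4
Every group is a transposition down a 4th of the one before; no shorter unit works.

5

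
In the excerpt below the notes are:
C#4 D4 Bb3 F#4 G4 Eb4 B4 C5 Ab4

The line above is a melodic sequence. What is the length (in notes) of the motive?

There are 9 notes; a 3-note unit gives 3 cells:
C#4 D4 Bb3 | F#4 G4 Eb4 | B4 C5 Ab4
Every group is a transposition up a 4th of the one before; no shorter unit works.

3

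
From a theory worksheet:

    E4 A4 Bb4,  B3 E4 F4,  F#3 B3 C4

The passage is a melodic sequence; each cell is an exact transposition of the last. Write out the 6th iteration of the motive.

D#2 G#2 A2

With a 3-note motive the entries are E4, B3, F#3, each down a 4th from the previous.
Continuing the starts: C#3 → G#2 → D#2.
So cell 6 is D#2 G#2 A2.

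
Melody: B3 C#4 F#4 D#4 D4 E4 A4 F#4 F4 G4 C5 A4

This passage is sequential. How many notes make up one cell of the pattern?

4

There are 12 notes; a 4-note unit gives 3 cells:
B3 C#4 F#4 D#4 | D4 E4 A4 F#4 | F4 G4 C5 A4
That's a consistent up a 3rd shift per cell, and no other grouping gives one.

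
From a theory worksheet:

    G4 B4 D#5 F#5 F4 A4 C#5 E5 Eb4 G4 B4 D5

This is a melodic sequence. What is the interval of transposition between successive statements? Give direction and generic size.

The 4-note cells begin on G4, F4, Eb4 — each down a 2nd from the last.
From G4 to F4: down a 2nd.

down a 2nd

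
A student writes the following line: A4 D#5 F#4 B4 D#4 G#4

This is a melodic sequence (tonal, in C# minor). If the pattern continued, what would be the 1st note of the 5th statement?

G#3

The unit is 2 notes. Position-1 pitches of the 3 shown cells: A4, F#4, D#4.
Each moves down a 3rd. Continuing: B3 → G#3.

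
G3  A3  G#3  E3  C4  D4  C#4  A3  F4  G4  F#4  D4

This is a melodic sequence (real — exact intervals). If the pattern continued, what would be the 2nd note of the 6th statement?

The unit is 4 notes. Position-2 pitches of the 3 shown cells: A3, D4, G4.
Extending up a 4th: C5 → F5 → Bb5.

Bb5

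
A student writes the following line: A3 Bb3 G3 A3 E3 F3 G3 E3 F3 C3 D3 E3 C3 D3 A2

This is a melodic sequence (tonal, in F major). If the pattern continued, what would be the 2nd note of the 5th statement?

A2

With 5-note cells, note 2 of each statement runs Bb3, G3, E3.
Extending down a 3rd: C3 → A2.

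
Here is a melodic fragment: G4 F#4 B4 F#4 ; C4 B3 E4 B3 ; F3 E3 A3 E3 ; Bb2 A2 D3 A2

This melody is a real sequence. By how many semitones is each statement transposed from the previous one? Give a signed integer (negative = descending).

With a 4-note motive the entries are G4, C4, F3, Bb2, each down a 5th from the previous.
G4 to C4 spans -7 semitones.

-7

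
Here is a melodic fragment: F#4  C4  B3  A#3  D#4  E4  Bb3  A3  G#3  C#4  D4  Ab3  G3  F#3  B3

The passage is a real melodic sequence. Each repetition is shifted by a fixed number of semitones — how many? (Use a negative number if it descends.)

-2

The 5-note cells begin on F#4, E4, D4 — each down a 2nd from the last.
F#4 to E4 spans -2 semitones.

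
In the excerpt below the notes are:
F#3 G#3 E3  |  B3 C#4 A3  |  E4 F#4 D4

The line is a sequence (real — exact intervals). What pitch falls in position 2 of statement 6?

A5

With 3-note cells, note 2 of each statement runs G#3, C#4, F#4.
Each moves up a 4th. Continuing: B4 → E5 → A5.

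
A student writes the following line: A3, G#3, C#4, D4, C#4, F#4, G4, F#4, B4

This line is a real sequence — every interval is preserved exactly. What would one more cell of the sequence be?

C5 B4 E5

The 3-note cells begin on A3, D4, G4 — each up a 4th from the last.
Statement 4 starts on C5 and keeps the same exact contour: C5 B4 E5.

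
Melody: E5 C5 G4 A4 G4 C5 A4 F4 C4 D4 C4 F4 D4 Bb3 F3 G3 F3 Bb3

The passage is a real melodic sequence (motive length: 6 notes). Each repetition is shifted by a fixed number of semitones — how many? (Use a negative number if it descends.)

-7

With a 6-note motive the entries are E5, A4, D4, each down a 5th from the previous.
E5→A4 is 69 − 76 = -7 semitones.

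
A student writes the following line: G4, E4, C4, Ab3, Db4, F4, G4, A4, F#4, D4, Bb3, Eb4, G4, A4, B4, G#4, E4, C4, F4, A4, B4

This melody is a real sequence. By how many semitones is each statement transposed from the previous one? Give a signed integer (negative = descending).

Taking 7-note groups, the heads are G4, A4, B4: the pattern moves up a 2nd.
G4→A4 is 69 − 67 = 2 semitones.

2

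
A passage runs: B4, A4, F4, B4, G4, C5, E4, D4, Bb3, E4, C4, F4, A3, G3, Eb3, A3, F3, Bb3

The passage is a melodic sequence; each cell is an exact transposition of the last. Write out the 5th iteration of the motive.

G2 F2 Db2 G2 Eb2 Ab2

Taking 6-note groups, the heads are B4, E4, A3: the pattern moves down a 5th.
Carrying on: D3 → G2.
Statement 5 starts on G2 and keeps the same exact contour: G2 F2 Db2 G2 Eb2 Ab2.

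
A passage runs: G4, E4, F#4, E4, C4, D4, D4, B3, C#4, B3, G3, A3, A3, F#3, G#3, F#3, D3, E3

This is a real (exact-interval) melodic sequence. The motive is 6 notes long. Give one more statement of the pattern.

E3 C#3 D#3 C#3 A2 B2

Unit = 6 notes; the statements start on G4, D4, A3, moving down a 4th each time.
So cell 4 is E3 C#3 D#3 C#3 A2 B2.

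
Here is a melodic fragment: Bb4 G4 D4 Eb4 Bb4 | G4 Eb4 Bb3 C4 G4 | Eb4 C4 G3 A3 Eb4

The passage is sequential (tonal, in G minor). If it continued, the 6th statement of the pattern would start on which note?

The 5-note cells begin on Bb4, G4, Eb4 — each down a 3rd from the last.
Extending the heads down a 3rd: C4 → A3 → F3.

F3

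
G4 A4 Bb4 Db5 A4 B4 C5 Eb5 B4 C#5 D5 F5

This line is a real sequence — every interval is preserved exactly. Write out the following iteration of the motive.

C#5 D#5 E5 G5

With a 4-note motive the entries are G4, A4, B4, each up a 2nd from the previous.
From C#5 the exact shape gives C#5 D#5 E5 G5.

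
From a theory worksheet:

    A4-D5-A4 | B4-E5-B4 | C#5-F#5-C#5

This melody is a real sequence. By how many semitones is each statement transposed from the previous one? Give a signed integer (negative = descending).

The 3-note cells begin on A4, B4, C#5 — each up a 2nd from the last.
A4→B4 is 71 − 69 = 2 semitones.

2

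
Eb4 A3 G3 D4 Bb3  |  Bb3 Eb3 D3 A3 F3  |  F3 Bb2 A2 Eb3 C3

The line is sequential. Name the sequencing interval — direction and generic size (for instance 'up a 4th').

The 5-note cells begin on Eb4, Bb3, F3 — each down a 4th from the last.
From Eb4 to Bb3: down a 4th.

down a 4th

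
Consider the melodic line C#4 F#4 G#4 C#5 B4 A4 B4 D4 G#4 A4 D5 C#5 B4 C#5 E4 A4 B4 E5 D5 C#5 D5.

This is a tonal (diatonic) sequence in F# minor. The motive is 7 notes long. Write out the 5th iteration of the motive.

Taking 7-note groups, the heads are C#4, D4, E4: the pattern moves up a 2nd.
Extending up a 2nd: F#4 → G#4.
Statement 5 starts on G#4 and keeps the same diatonic contour: G#4 C#5 D5 G#5 F#5 E5 F#5.

G#4 C#5 D5 G#5 F#5 E5 F#5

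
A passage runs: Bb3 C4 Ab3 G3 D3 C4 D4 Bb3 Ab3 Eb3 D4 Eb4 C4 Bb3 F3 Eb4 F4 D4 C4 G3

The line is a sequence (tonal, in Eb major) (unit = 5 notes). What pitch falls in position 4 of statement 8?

G4

The unit is 5 notes. Position-4 pitches of the 4 shown cells: G3, Ab3, Bb3, C4.
Each moves up a 2nd. Continuing: D4 → Eb4 → F4 → G4.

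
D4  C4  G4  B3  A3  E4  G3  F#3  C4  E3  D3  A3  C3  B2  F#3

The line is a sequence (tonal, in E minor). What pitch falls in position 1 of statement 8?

The unit is 3 notes. Position-1 pitches of the 5 shown cells: D4, B3, G3, E3, C3.
Extending down a 3rd: A2 → F#2 → D2.

D2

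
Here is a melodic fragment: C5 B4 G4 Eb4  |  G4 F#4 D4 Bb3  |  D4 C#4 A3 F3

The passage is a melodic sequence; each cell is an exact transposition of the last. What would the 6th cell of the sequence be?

Taking 4-note groups, the heads are C5, G4, D4: the pattern moves down a 4th.
Continuing the starts: A3 → E3 → B2.
From B2 the exact shape gives B2 A#2 F#2 D2.

B2 A#2 F#2 D2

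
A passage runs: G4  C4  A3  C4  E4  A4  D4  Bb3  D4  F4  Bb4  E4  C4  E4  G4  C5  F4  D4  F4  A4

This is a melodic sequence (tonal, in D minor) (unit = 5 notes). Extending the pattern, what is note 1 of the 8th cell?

G5

The unit is 5 notes. Position-1 pitches of the 4 shown cells: G4, A4, Bb4, C5.
Carrying that up a 2nd forward: D5 → E5 → F5 → G5.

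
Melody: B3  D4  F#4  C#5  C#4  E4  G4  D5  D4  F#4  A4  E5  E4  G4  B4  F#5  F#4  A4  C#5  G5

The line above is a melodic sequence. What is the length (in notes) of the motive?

4

20 notes total. Splitting into 5 groups of 4:
B3 D4 F#4 C#5 | C#4 E4 G4 D5 | D4 F#4 A4 E5 | E4 G4 B4 F#5 | F#4 A4 C#5 G5
Every group is a transposition up a 2nd of the one before; no shorter unit works.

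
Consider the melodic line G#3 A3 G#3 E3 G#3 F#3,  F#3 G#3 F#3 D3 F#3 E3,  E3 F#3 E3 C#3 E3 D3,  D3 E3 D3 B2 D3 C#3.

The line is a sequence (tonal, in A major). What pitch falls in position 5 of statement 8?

With 6-note cells, note 5 of each statement runs G#3, F#3, E3, D3.
Each moves down a 2nd. Continuing: C#3 → B2 → A2 → G#2.

G#2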